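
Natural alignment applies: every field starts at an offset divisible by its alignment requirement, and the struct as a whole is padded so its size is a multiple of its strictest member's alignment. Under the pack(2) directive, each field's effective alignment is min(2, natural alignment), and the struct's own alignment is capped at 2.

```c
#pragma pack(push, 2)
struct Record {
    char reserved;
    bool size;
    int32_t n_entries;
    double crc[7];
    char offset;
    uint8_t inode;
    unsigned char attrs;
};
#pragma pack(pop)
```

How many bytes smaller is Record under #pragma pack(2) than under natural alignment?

natural layout:
  @0: reserved [1B, align 1] → 1
  @1: size [1B, align 1] → 2
  +2 pad (align 4)
  @4: n_entries [4B, align 4] → 8
  @8: crc [56B, align 8] → 64
  @64: offset [1B, align 1] → 65
  @65: inode [1B, align 1] → 66
  @66: attrs [1B, align 1] → 67
  +5 tail pad (align 8)
  size 72, align 8
packed(2) layout:
  @0: reserved [1B, align 1] → 1
  @1: size [1B, align 1] → 2
  @2: n_entries [4B, align 2] → 6
  @6: crc [56B, align 2] → 62
  @62: offset [1B, align 1] → 63
  @63: inode [1B, align 1] → 64
  @64: attrs [1B, align 1] → 65
  +1 tail pad (align 2)
  size 66, align 2
72 − 66 = 6

6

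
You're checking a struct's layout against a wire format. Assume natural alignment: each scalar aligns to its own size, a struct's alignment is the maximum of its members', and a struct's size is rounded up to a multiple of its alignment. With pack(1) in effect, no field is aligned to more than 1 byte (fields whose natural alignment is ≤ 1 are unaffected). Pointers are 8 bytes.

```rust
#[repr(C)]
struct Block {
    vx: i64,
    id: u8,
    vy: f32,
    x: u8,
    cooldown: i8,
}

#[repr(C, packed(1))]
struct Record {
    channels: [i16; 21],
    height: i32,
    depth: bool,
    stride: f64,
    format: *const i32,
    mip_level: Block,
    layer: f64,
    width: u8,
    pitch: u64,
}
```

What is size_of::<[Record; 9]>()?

Block: 0..8  vx  (8B, 8-aligned); 8..9  id  (1B, 1-aligned); 9..12  -- padding (3B); 12..16  vy  (4B, 4-aligned); 16..17  x  (1B, 1-aligned); 17..18  cooldown  (1B, 1-aligned); 18..24  -- tail padding (6B); sizeof = 24, alignof = 8
0..42  channels  (42B, 1-aligned)
42..46  height  (4B, 1-aligned)
46..47  depth  (1B, 1-aligned)
47..55  stride  (8B, 1-aligned)
55..63  format  (8B, 1-aligned)
63..87  mip_level  (24B, 1-aligned)
87..95  layer  (8B, 1-aligned)
95..96  width  (1B, 1-aligned)
96..104  pitch  (8B, 1-aligned)
sizeof = 104, alignof = 1
array of 9: 9 × 104 = 936

936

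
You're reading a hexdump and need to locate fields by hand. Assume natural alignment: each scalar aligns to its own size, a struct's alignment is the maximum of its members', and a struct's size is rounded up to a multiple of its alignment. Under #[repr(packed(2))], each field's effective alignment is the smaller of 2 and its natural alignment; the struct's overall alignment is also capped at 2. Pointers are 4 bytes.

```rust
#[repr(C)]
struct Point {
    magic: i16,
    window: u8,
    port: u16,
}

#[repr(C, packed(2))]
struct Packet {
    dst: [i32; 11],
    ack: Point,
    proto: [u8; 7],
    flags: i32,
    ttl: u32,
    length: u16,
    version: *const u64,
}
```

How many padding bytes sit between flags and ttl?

0

Point: @0: magic [2B, align 2] → 2; @2: window [1B, align 1] → 3; +1 pad (align 2); @4: port [2B, align 2] → 6; size 6, align 2
@0: dst [44B, align 2] → 44
@44: ack [6B, align 2] → 50
@50: proto [7B, align 1] → 57
+1 pad (align 2)
@58: flags [4B, align 2] → 62
@62: ttl [4B, align 2] → 66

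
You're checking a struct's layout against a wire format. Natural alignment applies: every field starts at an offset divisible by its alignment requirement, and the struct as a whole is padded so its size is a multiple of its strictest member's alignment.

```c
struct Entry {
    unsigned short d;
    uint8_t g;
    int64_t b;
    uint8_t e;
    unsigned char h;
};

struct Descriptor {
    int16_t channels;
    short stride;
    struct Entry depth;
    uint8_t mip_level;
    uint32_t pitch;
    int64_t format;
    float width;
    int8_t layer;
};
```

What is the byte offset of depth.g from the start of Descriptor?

Entry: 0..2  d  (2B, 2-aligned); 2..3  g  (1B, 1-aligned); 3..8  -- padding (5B); 8..16  b  (8B, 8-aligned); 16..17  e  (1B, 1-aligned); 17..18  h  (1B, 1-aligned); 18..24  -- tail padding (6B); sizeof = 24, alignof = 8
0..2  channels  (2B, 2-aligned)
2..4  stride  (2B, 2-aligned)
4..8  -- padding (4B)
8..32  depth  (24B, 8-aligned)
within Entry: g at 2
8 + 2 = 10

10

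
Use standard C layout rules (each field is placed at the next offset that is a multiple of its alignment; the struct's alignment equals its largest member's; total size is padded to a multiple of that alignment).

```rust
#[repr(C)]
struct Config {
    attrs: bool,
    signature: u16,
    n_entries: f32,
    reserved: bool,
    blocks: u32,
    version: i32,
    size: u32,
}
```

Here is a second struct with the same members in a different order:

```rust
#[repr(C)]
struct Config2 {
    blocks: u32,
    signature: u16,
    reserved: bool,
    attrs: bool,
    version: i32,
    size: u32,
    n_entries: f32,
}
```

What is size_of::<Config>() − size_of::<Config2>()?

0..1  attrs  (1B, 1-aligned)
1..2  -- padding (1B)
2..4  signature  (2B, 2-aligned)
4..8  n_entries  (4B, 4-aligned)
8..9  reserved  (1B, 1-aligned)
9..12  -- padding (3B)
12..16  blocks  (4B, 4-aligned)
16..20  version  (4B, 4-aligned)
20..24  size  (4B, 4-aligned)
sizeof = 24, alignof = 4
— Config2 —
0..4  blocks  (4B, 4-aligned)
4..6  signature  (2B, 2-aligned)
6..7  reserved  (1B, 1-aligned)
7..8  attrs  (1B, 1-aligned)
8..12  version  (4B, 4-aligned)
12..16  size  (4B, 4-aligned)
16..20  n_entries  (4B, 4-aligned)
sizeof = 20, alignof = 4
24 − 20 = 4

4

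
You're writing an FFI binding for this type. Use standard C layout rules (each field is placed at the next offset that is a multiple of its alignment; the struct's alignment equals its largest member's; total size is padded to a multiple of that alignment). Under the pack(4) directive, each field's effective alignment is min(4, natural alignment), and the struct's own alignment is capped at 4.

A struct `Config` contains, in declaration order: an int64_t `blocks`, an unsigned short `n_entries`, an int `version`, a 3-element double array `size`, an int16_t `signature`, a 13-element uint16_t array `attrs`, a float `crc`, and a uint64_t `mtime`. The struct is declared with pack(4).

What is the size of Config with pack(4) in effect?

0..8  blocks  (8B, 4-aligned)
8..10  n_entries  (2B, 2-aligned)
10..12  -- padding (2B)
12..16  version  (4B, 4-aligned)
16..40  size  (24B, 4-aligned)
40..42  signature  (2B, 2-aligned)
42..68  attrs  (26B, 2-aligned)
68..72  crc  (4B, 4-aligned)
72..80  mtime  (8B, 4-aligned)
sizeof = 80, alignof = 4

80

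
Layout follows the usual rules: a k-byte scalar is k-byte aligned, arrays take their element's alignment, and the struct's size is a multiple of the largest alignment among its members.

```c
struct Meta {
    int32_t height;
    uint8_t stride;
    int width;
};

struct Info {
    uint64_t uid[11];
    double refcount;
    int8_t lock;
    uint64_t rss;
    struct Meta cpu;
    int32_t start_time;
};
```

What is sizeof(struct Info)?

Meta: @0: height [4B, align 4] → 4; @4: stride [1B, align 1] → 5; +3 pad (align 4); @8: width [4B, align 4] → 12; size 12, align 4
@0: uid [88B, align 8] → 88
@88: refcount [8B, align 8] → 96
@96: lock [1B, align 1] → 97
+7 pad (align 8)
@104: rss [8B, align 8] → 112
@112: cpu [12B, align 4] → 124
@124: start_time [4B, align 4] → 128
size 128, align 8

128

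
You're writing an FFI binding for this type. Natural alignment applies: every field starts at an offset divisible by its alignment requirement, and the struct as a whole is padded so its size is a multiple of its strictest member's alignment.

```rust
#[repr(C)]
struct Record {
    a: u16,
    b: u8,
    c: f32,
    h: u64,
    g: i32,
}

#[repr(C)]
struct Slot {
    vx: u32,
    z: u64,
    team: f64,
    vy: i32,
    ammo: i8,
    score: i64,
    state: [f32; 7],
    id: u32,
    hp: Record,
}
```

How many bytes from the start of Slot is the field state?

40

Record: @0: a [2B, align 2] → 2; @2: b [1B, align 1] → 3; +1 pad (align 4); @4: c [4B, align 4] → 8; @8: h [8B, align 8] → 16; @16: g [4B, align 4] → 20; +4 tail pad (align 8); size 24, align 8
@0: vx [4B, align 4] → 4
+4 pad (align 8)
@8: z [8B, align 8] → 16
@16: team [8B, align 8] → 24
@24: vy [4B, align 4] → 28
@28: ammo [1B, align 1] → 29
+3 pad (align 8)
@32: score [8B, align 8] → 40
@40: state [28B, align 4] → 68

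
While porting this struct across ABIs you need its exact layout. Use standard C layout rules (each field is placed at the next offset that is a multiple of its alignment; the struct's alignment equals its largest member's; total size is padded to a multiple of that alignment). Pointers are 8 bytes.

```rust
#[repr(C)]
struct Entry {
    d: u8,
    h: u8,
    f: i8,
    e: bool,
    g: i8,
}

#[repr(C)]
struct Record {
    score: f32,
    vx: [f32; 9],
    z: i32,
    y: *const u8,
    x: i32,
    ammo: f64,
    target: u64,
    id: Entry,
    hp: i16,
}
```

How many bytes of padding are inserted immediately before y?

Entry: 0..1  d  (1B, 1-aligned); 1..2  h  (1B, 1-aligned); 2..3  f  (1B, 1-aligned); 3..4  e  (1B, 1-aligned); 4..5  g  (1B, 1-aligned); sizeof = 5, alignof = 1
0..4  score  (4B, 4-aligned)
4..40  vx  (36B, 4-aligned)
40..44  z  (4B, 4-aligned)
44..48  -- padding (4B)
48..56  y  (8B, 8-aligned)

4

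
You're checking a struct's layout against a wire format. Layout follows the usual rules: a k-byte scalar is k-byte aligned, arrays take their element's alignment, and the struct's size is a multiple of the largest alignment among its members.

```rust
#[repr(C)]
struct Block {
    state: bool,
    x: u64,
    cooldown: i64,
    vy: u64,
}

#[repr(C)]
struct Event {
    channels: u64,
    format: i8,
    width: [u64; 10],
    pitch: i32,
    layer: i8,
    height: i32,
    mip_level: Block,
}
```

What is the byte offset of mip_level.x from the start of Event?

120

Block: @0: state [1B, align 1] → 1; +7 pad (align 8); @8: x [8B, align 8] → 16; @16: cooldown [8B, align 8] → 24; @24: vy [8B, align 8] → 32; size 32, align 8
@0: channels [8B, align 8] → 8
@8: format [1B, align 1] → 9
+7 pad (align 8)
@16: width [80B, align 8] → 96
@96: pitch [4B, align 4] → 100
@100: layer [1B, align 1] → 101
+3 pad (align 4)
@104: height [4B, align 4] → 108
+4 pad (align 8)
@112: mip_level [32B, align 8] → 144
within Block: x at 8
112 + 8 = 120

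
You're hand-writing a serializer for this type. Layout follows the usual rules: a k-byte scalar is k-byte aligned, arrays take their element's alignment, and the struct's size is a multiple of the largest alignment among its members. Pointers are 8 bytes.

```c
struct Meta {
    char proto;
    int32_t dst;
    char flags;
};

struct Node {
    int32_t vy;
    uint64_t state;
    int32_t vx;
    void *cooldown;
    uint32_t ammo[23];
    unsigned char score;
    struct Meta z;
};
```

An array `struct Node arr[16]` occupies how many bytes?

Meta: proto at 0 (size 1, align 1) → ends 1; pad 3 to align 4 for dst; dst at 4 (size 4, align 4) → ends 8; flags at 8 (size 1, align 1) → ends 9; tail pad 3 to reach multiple of 4; total 12 bytes, alignment 4
vy at 0 (size 4, align 4) → ends 4
pad 4 to align 8 for state
state at 8 (size 8, align 8) → ends 16
vx at 16 (size 4, align 4) → ends 20
pad 4 to align 8 for cooldown
cooldown at 24 (size 8, align 8) → ends 32
ammo at 32 (size 92, align 4) → ends 124
score at 124 (size 1, align 1) → ends 125
pad 3 to align 4 for z
z at 128 (size 12, align 4) → ends 140
tail pad 4 to reach multiple of 8
total 144 bytes, alignment 8
array of 16: 16 × 144 = 2304

2304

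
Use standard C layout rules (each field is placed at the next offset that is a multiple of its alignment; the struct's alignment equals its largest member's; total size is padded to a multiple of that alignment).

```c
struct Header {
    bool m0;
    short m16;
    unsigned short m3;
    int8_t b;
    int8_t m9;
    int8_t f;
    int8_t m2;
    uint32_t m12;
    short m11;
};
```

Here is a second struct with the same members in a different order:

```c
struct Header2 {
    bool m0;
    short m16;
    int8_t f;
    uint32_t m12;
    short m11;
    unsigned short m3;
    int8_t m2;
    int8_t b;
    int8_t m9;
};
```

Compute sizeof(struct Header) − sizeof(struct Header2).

0

0..1  m0  (1B, 1-aligned)
1..2  -- padding (1B)
2..4  m16  (2B, 2-aligned)
4..6  m3  (2B, 2-aligned)
6..7  b  (1B, 1-aligned)
7..8  m9  (1B, 1-aligned)
8..9  f  (1B, 1-aligned)
9..10  m2  (1B, 1-aligned)
10..12  -- padding (2B)
12..16  m12  (4B, 4-aligned)
16..18  m11  (2B, 2-aligned)
18..20  -- tail padding (2B)
sizeof = 20, alignof = 4
— Header2 —
0..1  m0  (1B, 1-aligned)
1..2  -- padding (1B)
2..4  m16  (2B, 2-aligned)
4..5  f  (1B, 1-aligned)
5..8  -- padding (3B)
8..12  m12  (4B, 4-aligned)
12..14  m11  (2B, 2-aligned)
14..16  m3  (2B, 2-aligned)
16..17  m2  (1B, 1-aligned)
17..18  b  (1B, 1-aligned)
18..19  m9  (1B, 1-aligned)
19..20  -- tail padding (1B)
sizeof = 20, alignof = 4
20 − 20 = 0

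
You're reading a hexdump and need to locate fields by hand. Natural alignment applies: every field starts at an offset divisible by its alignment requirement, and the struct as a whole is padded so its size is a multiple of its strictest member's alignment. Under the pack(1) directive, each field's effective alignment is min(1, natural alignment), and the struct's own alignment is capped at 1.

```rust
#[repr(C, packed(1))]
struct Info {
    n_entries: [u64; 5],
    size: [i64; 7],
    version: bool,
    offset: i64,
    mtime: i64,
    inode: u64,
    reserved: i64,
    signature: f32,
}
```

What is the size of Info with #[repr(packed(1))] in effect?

0..40  n_entries  (40B, 1-aligned)
40..96  size  (56B, 1-aligned)
96..97  version  (1B, 1-aligned)
97..105  offset  (8B, 1-aligned)
105..113  mtime  (8B, 1-aligned)
113..121  inode  (8B, 1-aligned)
121..129  reserved  (8B, 1-aligned)
129..133  signature  (4B, 1-aligned)
sizeof = 133, alignof = 1

133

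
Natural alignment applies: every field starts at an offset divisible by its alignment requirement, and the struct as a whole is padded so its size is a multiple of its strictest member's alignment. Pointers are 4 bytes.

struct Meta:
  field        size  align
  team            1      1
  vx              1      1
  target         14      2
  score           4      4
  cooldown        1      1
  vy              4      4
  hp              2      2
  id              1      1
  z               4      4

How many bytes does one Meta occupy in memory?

36

@0: team [1B, align 1] → 1
@1: vx [1B, align 1] → 2
@2: target [14B, align 2] → 16
@16: score [4B, align 4] → 20
@20: cooldown [1B, align 1] → 21
+3 pad (align 4)
@24: vy [4B, align 4] → 28
@28: hp [2B, align 2] → 30
@30: id [1B, align 1] → 31
+1 pad (align 4)
@32: z [4B, align 4] → 36
size 36, align 4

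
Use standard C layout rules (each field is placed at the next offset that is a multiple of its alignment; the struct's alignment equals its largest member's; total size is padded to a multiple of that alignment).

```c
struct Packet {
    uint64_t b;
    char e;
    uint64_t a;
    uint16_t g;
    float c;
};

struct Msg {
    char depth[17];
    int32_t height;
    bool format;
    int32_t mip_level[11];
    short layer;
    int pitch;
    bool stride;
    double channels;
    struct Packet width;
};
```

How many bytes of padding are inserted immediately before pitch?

Packet: b at 0 (size 8, align 8) → ends 8; e at 8 (size 1, align 1) → ends 9; pad 7 to align 8 for a; a at 16 (size 8, align 8) → ends 24; g at 24 (size 2, align 2) → ends 26; pad 2 to align 4 for c; c at 28 (size 4, align 4) → ends 32; total 32 bytes, alignment 8
depth at 0 (size 17, align 1) → ends 17
pad 3 to align 4 for height
height at 20 (size 4, align 4) → ends 24
format at 24 (size 1, align 1) → ends 25
pad 3 to align 4 for mip_level
mip_level at 28 (size 44, align 4) → ends 72
layer at 72 (size 2, align 2) → ends 74
pad 2 to align 4 for pitch
pitch at 76 (size 4, align 4) → ends 80

2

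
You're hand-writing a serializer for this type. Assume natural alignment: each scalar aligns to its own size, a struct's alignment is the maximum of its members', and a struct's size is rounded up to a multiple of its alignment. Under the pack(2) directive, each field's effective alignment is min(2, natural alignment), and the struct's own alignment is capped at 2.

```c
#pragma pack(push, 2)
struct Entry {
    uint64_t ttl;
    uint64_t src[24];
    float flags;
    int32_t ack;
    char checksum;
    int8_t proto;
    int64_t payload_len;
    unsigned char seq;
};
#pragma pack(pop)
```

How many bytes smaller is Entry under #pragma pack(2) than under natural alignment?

12

natural layout:
  0..8  ttl  (8B, 8-aligned)
  8..200  src  (192B, 8-aligned)
  200..204  flags  (4B, 4-aligned)
  204..208  ack  (4B, 4-aligned)
  208..209  checksum  (1B, 1-aligned)
  209..210  proto  (1B, 1-aligned)
  210..216  -- padding (6B)
  216..224  payload_len  (8B, 8-aligned)
  224..225  seq  (1B, 1-aligned)
  225..232  -- tail padding (7B)
  sizeof = 232, alignof = 8
packed(2) layout:
  0..8  ttl  (8B, 2-aligned)
  8..200  src  (192B, 2-aligned)
  200..204  flags  (4B, 2-aligned)
  204..208  ack  (4B, 2-aligned)
  208..209  checksum  (1B, 1-aligned)
  209..210  proto  (1B, 1-aligned)
  210..218  payload_len  (8B, 2-aligned)
  218..219  seq  (1B, 1-aligned)
  219..220  -- tail padding (1B)
  sizeof = 220, alignof = 2
232 − 220 = 12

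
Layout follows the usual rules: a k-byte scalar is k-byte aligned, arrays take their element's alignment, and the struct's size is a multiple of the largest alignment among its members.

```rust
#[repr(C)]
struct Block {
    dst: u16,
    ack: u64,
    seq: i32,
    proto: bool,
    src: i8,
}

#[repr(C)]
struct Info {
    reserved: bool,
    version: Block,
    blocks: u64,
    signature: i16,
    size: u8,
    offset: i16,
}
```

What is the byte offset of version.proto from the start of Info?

28

Block: 0..2  dst  (2B, 2-aligned); 2..8  -- padding (6B); 8..16  ack  (8B, 8-aligned); 16..20  seq  (4B, 4-aligned); 20..21  proto  (1B, 1-aligned); 21..22  src  (1B, 1-aligned); 22..24  -- tail padding (2B); sizeof = 24, alignof = 8
0..1  reserved  (1B, 1-aligned)
1..8  -- padding (7B)
8..32  version  (24B, 8-aligned)
within Block: proto at 20
8 + 20 = 28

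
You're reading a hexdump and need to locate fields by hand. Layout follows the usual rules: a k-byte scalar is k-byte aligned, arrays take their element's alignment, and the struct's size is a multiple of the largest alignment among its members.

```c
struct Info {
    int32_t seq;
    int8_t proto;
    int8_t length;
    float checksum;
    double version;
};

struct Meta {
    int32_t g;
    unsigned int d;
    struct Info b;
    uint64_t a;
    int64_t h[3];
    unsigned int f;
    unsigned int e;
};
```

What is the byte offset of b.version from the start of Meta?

24

Info: @0: seq [4B, align 4] → 4; @4: proto [1B, align 1] → 5; @5: length [1B, align 1] → 6; +2 pad (align 4); @8: checksum [4B, align 4] → 12; +4 pad (align 8); @16: version [8B, align 8] → 24; size 24, align 8
@0: g [4B, align 4] → 4
@4: d [4B, align 4] → 8
@8: b [24B, align 8] → 32
within Info: version at 16
8 + 16 = 24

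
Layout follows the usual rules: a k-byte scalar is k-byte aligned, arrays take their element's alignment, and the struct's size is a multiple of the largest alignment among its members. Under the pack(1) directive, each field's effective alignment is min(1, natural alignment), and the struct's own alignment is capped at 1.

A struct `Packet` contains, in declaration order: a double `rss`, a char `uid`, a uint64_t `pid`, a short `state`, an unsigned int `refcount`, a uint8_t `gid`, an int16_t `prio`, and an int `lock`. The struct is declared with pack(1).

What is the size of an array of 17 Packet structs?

0..8  rss  (8B, 1-aligned)
8..9  uid  (1B, 1-aligned)
9..17  pid  (8B, 1-aligned)
17..19  state  (2B, 1-aligned)
19..23  refcount  (4B, 1-aligned)
23..24  gid  (1B, 1-aligned)
24..26  prio  (2B, 1-aligned)
26..30  lock  (4B, 1-aligned)
sizeof = 30, alignof = 1
array of 17: 17 × 30 = 510

510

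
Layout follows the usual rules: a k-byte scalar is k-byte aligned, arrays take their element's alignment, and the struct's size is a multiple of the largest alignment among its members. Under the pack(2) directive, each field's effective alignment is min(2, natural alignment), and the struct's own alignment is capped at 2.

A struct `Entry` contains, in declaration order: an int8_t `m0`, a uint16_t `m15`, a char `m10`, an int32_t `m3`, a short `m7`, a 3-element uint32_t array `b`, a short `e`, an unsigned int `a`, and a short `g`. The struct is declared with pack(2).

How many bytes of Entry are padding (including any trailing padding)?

2

@0: m0 [1B, align 1] → 1
+1 pad (align 2)
@2: m15 [2B, align 2] → 4
@4: m10 [1B, align 1] → 5
+1 pad (align 2)
@6: m3 [4B, align 2] → 10
@10: m7 [2B, align 2] → 12
@12: b [12B, align 2] → 24
@24: e [2B, align 2] → 26
@26: a [4B, align 2] → 30
@30: g [2B, align 2] → 32
size 32, align 2
data bytes 30, size 32 → padding 2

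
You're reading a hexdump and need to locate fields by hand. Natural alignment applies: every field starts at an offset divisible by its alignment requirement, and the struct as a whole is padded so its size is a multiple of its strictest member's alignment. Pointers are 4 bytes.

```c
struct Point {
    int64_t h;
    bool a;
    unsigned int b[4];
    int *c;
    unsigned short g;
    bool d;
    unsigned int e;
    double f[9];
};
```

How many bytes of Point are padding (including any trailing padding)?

4

h at 0 (size 8, align 8) → ends 8
a at 8 (size 1, align 1) → ends 9
pad 3 to align 4 for b
b at 12 (size 16, align 4) → ends 28
c at 28 (size 4, align 4) → ends 32
g at 32 (size 2, align 2) → ends 34
d at 34 (size 1, align 1) → ends 35
pad 1 to align 4 for e
e at 36 (size 4, align 4) → ends 40
f at 40 (size 72, align 8) → ends 112
total 112 bytes, alignment 8
data bytes 108, size 112 → padding 4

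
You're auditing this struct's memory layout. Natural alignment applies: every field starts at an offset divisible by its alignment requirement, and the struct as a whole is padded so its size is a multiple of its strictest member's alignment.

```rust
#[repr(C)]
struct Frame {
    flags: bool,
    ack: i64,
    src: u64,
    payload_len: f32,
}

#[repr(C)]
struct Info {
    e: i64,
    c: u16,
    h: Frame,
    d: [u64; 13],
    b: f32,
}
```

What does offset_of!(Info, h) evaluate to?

16

Frame: 0..1  flags  (1B, 1-aligned); 1..8  -- padding (7B); 8..16  ack  (8B, 8-aligned); 16..24  src  (8B, 8-aligned); 24..28  payload_len  (4B, 4-aligned); 28..32  -- tail padding (4B); sizeof = 32, alignof = 8
0..8  e  (8B, 8-aligned)
8..10  c  (2B, 2-aligned)
10..16  -- padding (6B)
16..48  h  (32B, 8-aligned)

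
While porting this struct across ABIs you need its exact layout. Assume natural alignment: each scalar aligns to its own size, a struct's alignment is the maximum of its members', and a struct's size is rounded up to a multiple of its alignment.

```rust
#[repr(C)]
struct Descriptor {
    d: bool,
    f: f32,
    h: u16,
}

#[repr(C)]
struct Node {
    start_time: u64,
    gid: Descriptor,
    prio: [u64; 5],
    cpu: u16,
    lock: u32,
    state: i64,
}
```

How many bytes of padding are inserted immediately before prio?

4

Descriptor: d at 0 (size 1, align 1) → ends 1; pad 3 to align 4 for f; f at 4 (size 4, align 4) → ends 8; h at 8 (size 2, align 2) → ends 10; tail pad 2 to reach multiple of 4; total 12 bytes, alignment 4
start_time at 0 (size 8, align 8) → ends 8
gid at 8 (size 12, align 4) → ends 20
pad 4 to align 8 for prio
prio at 24 (size 40, align 8) → ends 64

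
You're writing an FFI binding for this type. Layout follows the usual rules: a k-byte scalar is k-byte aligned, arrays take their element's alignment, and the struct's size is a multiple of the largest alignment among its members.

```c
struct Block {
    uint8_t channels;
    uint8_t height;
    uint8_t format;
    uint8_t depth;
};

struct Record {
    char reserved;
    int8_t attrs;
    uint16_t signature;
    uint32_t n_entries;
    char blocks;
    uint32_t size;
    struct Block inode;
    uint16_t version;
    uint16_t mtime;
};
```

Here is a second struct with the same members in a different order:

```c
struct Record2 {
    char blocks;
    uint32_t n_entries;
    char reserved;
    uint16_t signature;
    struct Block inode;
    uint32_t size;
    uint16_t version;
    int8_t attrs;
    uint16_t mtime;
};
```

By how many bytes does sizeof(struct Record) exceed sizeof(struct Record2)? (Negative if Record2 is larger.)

Block: channels at 0 (size 1, align 1) → ends 1; height at 1 (size 1, align 1) → ends 2; format at 2 (size 1, align 1) → ends 3; depth at 3 (size 1, align 1) → ends 4; total 4 bytes, alignment 1
reserved at 0 (size 1, align 1) → ends 1
attrs at 1 (size 1, align 1) → ends 2
signature at 2 (size 2, align 2) → ends 4
n_entries at 4 (size 4, align 4) → ends 8
blocks at 8 (size 1, align 1) → ends 9
pad 3 to align 4 for size
size at 12 (size 4, align 4) → ends 16
inode at 16 (size 4, align 1) → ends 20
version at 20 (size 2, align 2) → ends 22
mtime at 22 (size 2, align 2) → ends 24
total 24 bytes, alignment 4
— Record2 —
blocks at 0 (size 1, align 1) → ends 1
pad 3 to align 4 for n_entries
n_entries at 4 (size 4, align 4) → ends 8
reserved at 8 (size 1, align 1) → ends 9
pad 1 to align 2 for signature
signature at 10 (size 2, align 2) → ends 12
inode at 12 (size 4, align 1) → ends 16
size at 16 (size 4, align 4) → ends 20
version at 20 (size 2, align 2) → ends 22
attrs at 22 (size 1, align 1) → ends 23
pad 1 to align 2 for mtime
mtime at 24 (size 2, align 2) → ends 26
tail pad 2 to reach multiple of 4
total 28 bytes, alignment 4
24 − 28 = -4

-4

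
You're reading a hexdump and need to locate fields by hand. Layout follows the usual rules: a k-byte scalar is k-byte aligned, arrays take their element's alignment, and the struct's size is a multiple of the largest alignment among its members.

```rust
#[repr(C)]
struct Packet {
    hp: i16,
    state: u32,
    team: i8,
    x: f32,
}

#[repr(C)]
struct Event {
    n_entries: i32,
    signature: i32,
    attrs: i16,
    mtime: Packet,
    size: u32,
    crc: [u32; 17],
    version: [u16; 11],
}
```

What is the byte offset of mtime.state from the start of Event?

Packet: hp at 0 (size 2, align 2) → ends 2; pad 2 to align 4 for state; state at 4 (size 4, align 4) → ends 8; team at 8 (size 1, align 1) → ends 9; pad 3 to align 4 for x; x at 12 (size 4, align 4) → ends 16; total 16 bytes, alignment 4
n_entries at 0 (size 4, align 4) → ends 4
signature at 4 (size 4, align 4) → ends 8
attrs at 8 (size 2, align 2) → ends 10
pad 2 to align 4 for mtime
mtime at 12 (size 16, align 4) → ends 28
within Packet: state at 4
12 + 4 = 16

16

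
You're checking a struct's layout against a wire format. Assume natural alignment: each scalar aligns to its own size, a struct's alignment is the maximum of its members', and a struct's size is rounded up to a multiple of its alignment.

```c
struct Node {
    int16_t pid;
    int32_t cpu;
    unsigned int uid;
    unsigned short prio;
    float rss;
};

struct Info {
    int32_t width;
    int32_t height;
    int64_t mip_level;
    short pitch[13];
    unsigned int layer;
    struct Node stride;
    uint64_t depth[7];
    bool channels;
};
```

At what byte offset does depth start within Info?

Node: pid at 0 (size 2, align 2) → ends 2; pad 2 to align 4 for cpu; cpu at 4 (size 4, align 4) → ends 8; uid at 8 (size 4, align 4) → ends 12; prio at 12 (size 2, align 2) → ends 14; pad 2 to align 4 for rss; rss at 16 (size 4, align 4) → ends 20; total 20 bytes, alignment 4
width at 0 (size 4, align 4) → ends 4
height at 4 (size 4, align 4) → ends 8
mip_level at 8 (size 8, align 8) → ends 16
pitch at 16 (size 26, align 2) → ends 42
pad 2 to align 4 for layer
layer at 44 (size 4, align 4) → ends 48
stride at 48 (size 20, align 4) → ends 68
pad 4 to align 8 for depth
depth at 72 (size 56, align 8) → ends 128

72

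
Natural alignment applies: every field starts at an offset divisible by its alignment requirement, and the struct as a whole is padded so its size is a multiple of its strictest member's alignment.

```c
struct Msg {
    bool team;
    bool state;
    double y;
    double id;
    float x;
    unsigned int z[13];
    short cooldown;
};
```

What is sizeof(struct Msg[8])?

704

team at 0 (size 1, align 1) → ends 1
state at 1 (size 1, align 1) → ends 2
pad 6 to align 8 for y
y at 8 (size 8, align 8) → ends 16
id at 16 (size 8, align 8) → ends 24
x at 24 (size 4, align 4) → ends 28
z at 28 (size 52, align 4) → ends 80
cooldown at 80 (size 2, align 2) → ends 82
tail pad 6 to reach multiple of 8
total 88 bytes, alignment 8
array of 8: 8 × 88 = 704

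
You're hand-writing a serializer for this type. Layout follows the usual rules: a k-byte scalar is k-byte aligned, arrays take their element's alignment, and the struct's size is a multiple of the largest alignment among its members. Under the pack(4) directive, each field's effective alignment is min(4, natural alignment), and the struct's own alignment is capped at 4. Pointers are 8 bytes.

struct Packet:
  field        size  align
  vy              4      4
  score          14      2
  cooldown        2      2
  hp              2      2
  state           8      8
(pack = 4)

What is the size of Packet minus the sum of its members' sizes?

2

0..4  vy  (4B, 4-aligned)
4..18  score  (14B, 2-aligned)
18..20  cooldown  (2B, 2-aligned)
20..22  hp  (2B, 2-aligned)
22..24  -- padding (2B)
24..32  state  (8B, 4-aligned)
sizeof = 32, alignof = 4
data bytes 30, size 32 → padding 2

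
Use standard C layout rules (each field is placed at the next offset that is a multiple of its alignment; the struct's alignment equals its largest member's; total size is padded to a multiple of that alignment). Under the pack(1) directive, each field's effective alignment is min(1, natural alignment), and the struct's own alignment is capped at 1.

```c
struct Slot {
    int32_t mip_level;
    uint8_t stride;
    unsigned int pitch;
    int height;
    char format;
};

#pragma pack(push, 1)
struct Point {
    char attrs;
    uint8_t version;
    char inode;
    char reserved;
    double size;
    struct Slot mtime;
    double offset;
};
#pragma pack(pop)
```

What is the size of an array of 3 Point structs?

Slot: @0: mip_level [4B, align 4] → 4; @4: stride [1B, align 1] → 5; +3 pad (align 4); @8: pitch [4B, align 4] → 12; @12: height [4B, align 4] → 16; @16: format [1B, align 1] → 17; +3 tail pad (align 4); size 20, align 4
@0: attrs [1B, align 1] → 1
@1: version [1B, align 1] → 2
@2: inode [1B, align 1] → 3
@3: reserved [1B, align 1] → 4
@4: size [8B, align 1] → 12
@12: mtime [20B, align 1] → 32
@32: offset [8B, align 1] → 40
size 40, align 1
array of 3: 3 × 40 = 120

120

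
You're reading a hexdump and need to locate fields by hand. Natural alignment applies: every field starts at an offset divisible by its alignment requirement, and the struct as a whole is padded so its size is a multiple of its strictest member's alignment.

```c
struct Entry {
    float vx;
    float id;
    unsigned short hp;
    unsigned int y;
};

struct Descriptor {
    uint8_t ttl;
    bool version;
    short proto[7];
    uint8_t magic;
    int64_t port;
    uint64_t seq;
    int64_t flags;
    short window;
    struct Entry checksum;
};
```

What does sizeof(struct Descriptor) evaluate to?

Entry: vx at 0 (size 4, align 4) → ends 4; id at 4 (size 4, align 4) → ends 8; hp at 8 (size 2, align 2) → ends 10; pad 2 to align 4 for y; y at 12 (size 4, align 4) → ends 16; total 16 bytes, alignment 4
ttl at 0 (size 1, align 1) → ends 1
version at 1 (size 1, align 1) → ends 2
proto at 2 (size 14, align 2) → ends 16
magic at 16 (size 1, align 1) → ends 17
pad 7 to align 8 for port
port at 24 (size 8, align 8) → ends 32
seq at 32 (size 8, align 8) → ends 40
flags at 40 (size 8, align 8) → ends 48
window at 48 (size 2, align 2) → ends 50
pad 2 to align 4 for checksum
checksum at 52 (size 16, align 4) → ends 68
tail pad 4 to reach multiple of 8
total 72 bytes, alignment 8

72 bytes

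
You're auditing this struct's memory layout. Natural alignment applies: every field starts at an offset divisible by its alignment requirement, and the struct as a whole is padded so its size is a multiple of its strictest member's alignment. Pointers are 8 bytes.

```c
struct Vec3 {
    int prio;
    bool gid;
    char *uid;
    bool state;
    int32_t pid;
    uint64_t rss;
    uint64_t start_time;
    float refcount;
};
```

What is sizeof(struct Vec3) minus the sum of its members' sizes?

10

prio at 0 (size 4, align 4) → ends 4
gid at 4 (size 1, align 1) → ends 5
pad 3 to align 8 for uid
uid at 8 (size 8, align 8) → ends 16
state at 16 (size 1, align 1) → ends 17
pad 3 to align 4 for pid
pid at 20 (size 4, align 4) → ends 24
rss at 24 (size 8, align 8) → ends 32
start_time at 32 (size 8, align 8) → ends 40
refcount at 40 (size 4, align 4) → ends 44
tail pad 4 to reach multiple of 8
total 48 bytes, alignment 8
data bytes 38, size 48 → padding 10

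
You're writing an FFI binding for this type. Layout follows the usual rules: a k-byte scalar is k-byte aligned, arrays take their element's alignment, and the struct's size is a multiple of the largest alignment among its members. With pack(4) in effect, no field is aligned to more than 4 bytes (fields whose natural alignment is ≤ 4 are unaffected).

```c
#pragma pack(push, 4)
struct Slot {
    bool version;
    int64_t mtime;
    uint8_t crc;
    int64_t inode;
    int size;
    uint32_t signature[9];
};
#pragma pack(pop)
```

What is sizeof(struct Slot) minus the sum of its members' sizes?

@0: version [1B, align 1] → 1
+3 pad (align 4)
@4: mtime [8B, align 4] → 12
@12: crc [1B, align 1] → 13
+3 pad (align 4)
@16: inode [8B, align 4] → 24
@24: size [4B, align 4] → 28
@28: signature [36B, align 4] → 64
size 64, align 4
data bytes 58, size 64 → padding 6

6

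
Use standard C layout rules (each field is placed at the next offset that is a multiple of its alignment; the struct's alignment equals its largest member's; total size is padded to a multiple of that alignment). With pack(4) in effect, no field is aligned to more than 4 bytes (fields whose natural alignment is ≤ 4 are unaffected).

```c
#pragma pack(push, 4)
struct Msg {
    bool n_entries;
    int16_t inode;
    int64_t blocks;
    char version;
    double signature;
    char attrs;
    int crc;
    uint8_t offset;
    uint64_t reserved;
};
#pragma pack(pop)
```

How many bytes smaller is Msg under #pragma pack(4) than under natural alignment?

12

natural layout:
  n_entries at 0 (size 1, align 1) → ends 1
  pad 1 to align 2 for inode
  inode at 2 (size 2, align 2) → ends 4
  pad 4 to align 8 for blocks
  blocks at 8 (size 8, align 8) → ends 16
  version at 16 (size 1, align 1) → ends 17
  pad 7 to align 8 for signature
  signature at 24 (size 8, align 8) → ends 32
  attrs at 32 (size 1, align 1) → ends 33
  pad 3 to align 4 for crc
  crc at 36 (size 4, align 4) → ends 40
  offset at 40 (size 1, align 1) → ends 41
  pad 7 to align 8 for reserved
  reserved at 48 (size 8, align 8) → ends 56
  total 56 bytes, alignment 8
packed(4) layout:
  n_entries at 0 (size 1, align 1) → ends 1
  pad 1 to align 2 for inode
  inode at 2 (size 2, align 2) → ends 4
  blocks at 4 (size 8, align 4) → ends 12
  version at 12 (size 1, align 1) → ends 13
  pad 3 to align 4 for signature
  signature at 16 (size 8, align 4) → ends 24
  attrs at 24 (size 1, align 1) → ends 25
  pad 3 to align 4 for crc
  crc at 28 (size 4, align 4) → ends 32
  offset at 32 (size 1, align 1) → ends 33
  pad 3 to align 4 for reserved
  reserved at 36 (size 8, align 4) → ends 44
  total 44 bytes, alignment 4
56 − 44 = 12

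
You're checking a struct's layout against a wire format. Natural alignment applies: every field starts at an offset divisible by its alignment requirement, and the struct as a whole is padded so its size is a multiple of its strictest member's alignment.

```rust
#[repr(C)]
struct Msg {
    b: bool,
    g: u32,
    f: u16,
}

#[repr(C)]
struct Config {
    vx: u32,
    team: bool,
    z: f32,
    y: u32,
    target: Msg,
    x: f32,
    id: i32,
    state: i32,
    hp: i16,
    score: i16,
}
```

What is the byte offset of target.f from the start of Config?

24

Msg: @0: b [1B, align 1] → 1; +3 pad (align 4); @4: g [4B, align 4] → 8; @8: f [2B, align 2] → 10; +2 tail pad (align 4); size 12, align 4
@0: vx [4B, align 4] → 4
@4: team [1B, align 1] → 5
+3 pad (align 4)
@8: z [4B, align 4] → 12
@12: y [4B, align 4] → 16
@16: target [12B, align 4] → 28
within Msg: f at 8
16 + 8 = 24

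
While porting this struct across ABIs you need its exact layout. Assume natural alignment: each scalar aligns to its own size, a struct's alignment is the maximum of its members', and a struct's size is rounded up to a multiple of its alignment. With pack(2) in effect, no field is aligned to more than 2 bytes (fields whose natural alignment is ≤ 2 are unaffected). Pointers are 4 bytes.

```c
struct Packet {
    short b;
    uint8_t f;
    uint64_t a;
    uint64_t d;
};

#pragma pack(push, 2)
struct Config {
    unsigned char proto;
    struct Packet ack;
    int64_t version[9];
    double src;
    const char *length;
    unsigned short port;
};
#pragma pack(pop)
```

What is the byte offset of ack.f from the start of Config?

4

Packet: @0: b [2B, align 2] → 2; @2: f [1B, align 1] → 3; +5 pad (align 8); @8: a [8B, align 8] → 16; @16: d [8B, align 8] → 24; size 24, align 8
@0: proto [1B, align 1] → 1
+1 pad (align 2)
@2: ack [24B, align 2] → 26
within Packet: f at 2
2 + 2 = 4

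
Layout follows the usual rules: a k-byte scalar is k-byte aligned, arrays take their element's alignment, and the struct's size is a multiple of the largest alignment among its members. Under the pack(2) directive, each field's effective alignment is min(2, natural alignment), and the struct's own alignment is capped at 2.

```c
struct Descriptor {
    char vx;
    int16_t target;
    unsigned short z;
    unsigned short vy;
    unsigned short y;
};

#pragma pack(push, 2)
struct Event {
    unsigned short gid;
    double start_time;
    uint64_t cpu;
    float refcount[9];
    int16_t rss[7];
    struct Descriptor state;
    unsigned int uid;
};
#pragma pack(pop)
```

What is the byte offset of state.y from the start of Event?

Descriptor: 0..1  vx  (1B, 1-aligned); 1..2  -- padding (1B); 2..4  target  (2B, 2-aligned); 4..6  z  (2B, 2-aligned); 6..8  vy  (2B, 2-aligned); 8..10  y  (2B, 2-aligned); sizeof = 10, alignof = 2
0..2  gid  (2B, 2-aligned)
2..10  start_time  (8B, 2-aligned)
10..18  cpu  (8B, 2-aligned)
18..54  refcount  (36B, 2-aligned)
54..68  rss  (14B, 2-aligned)
68..78  state  (10B, 2-aligned)
within Descriptor: y at 8
68 + 8 = 76

76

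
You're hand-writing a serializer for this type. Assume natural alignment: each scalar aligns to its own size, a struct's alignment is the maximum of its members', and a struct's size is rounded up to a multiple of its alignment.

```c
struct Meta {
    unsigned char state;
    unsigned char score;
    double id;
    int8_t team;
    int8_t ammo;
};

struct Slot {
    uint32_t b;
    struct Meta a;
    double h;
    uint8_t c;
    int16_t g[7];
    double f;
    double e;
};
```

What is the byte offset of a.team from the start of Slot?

Meta: state at 0 (size 1, align 1) → ends 1; score at 1 (size 1, align 1) → ends 2; pad 6 to align 8 for id; id at 8 (size 8, align 8) → ends 16; team at 16 (size 1, align 1) → ends 17; ammo at 17 (size 1, align 1) → ends 18; tail pad 6 to reach multiple of 8; total 24 bytes, alignment 8
b at 0 (size 4, align 4) → ends 4
pad 4 to align 8 for a
a at 8 (size 24, align 8) → ends 32
within Meta: team at 16
8 + 16 = 24

24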